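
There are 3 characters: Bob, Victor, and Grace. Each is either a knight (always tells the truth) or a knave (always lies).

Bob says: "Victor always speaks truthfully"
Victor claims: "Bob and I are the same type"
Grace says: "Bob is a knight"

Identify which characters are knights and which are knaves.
Bob is a knight.
Victor is a knight.
Grace is a knight.

Verification:
- Bob (knight) says "Victor always speaks truthfully" - this is TRUE because Victor is a knight.
- Victor (knight) says "Bob and I are the same type" - this is TRUE because Victor is a knight and Bob is a knight.
- Grace (knight) says "Bob is a knight" - this is TRUE because Bob is a knight.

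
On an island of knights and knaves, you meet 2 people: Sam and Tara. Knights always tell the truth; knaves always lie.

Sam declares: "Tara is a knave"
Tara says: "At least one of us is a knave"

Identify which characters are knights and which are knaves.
Sam is a knave.
Tara is a knight.

Verification:
- Sam (knave) says "Tara is a knave" - this is FALSE (a lie) because Tara is a knight.
- Tara (knight) says "At least one of us is a knave" - this is TRUE because Sam is a knave.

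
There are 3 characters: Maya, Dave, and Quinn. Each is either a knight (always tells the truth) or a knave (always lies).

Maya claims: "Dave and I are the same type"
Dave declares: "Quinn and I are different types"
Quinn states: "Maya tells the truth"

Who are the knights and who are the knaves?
Maya is a knave.
Dave is a knight.
Quinn is a knave.

Verification:
- Maya (knave) says "Dave and I are the same type" - this is FALSE (a lie) because Maya is a knave and Dave is a knight.
- Dave (knight) says "Quinn and I are different types" - this is TRUE because Dave is a knight and Quinn is a knave.
- Quinn (knave) says "Maya tells the truth" - this is FALSE (a lie) because Maya is a knave.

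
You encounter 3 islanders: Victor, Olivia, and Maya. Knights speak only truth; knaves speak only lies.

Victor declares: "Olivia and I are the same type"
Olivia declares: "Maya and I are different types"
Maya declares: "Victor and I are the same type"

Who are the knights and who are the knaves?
Victor is a knight.
Olivia is a knight.
Maya is a knave.

Verification:
- Victor (knight) says "Olivia and I are the same type" - this is TRUE because Victor is a knight and Olivia is a knight.
- Olivia (knight) says "Maya and I are different types" - this is TRUE because Olivia is a knight and Maya is a knave.
- Maya (knave) says "Victor and I are the same type" - this is FALSE (a lie) because Maya is a knave and Victor is a knight.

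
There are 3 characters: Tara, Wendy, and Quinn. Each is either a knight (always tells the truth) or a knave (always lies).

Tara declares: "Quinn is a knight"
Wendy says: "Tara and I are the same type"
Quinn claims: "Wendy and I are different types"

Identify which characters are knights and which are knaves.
Tara is a knight.
Wendy is a knave.
Quinn is a knight.

Verification:
- Tara (knight) says "Quinn is a knight" - this is TRUE because Quinn is a knight.
- Wendy (knave) says "Tara and I are the same type" - this is FALSE (a lie) because Wendy is a knave and Tara is a knight.
- Quinn (knight) says "Wendy and I are different types" - this is TRUE because Quinn is a knight and Wendy is a knave.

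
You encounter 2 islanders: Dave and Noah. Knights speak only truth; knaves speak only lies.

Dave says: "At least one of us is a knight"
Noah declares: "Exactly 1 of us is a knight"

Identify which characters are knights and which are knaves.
Dave is a knave.
Noah is a knave.

Verification:
- Dave (knave) says "At least one of us is a knight" - this is FALSE (a lie) because no one is a knight.
- Noah (knave) says "Exactly 1 of us is a knight" - this is FALSE (a lie) because there are 0 knights.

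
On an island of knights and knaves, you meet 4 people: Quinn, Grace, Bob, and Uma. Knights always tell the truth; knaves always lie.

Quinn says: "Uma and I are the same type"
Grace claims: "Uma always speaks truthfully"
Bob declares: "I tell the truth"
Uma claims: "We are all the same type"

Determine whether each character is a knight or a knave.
Quinn is a knight.
Grace is a knight.
Bob is a knight.
Uma is a knight.

Verification:
- Quinn (knight) says "Uma and I are the same type" - this is TRUE because Quinn is a knight and Uma is a knight.
- Grace (knight) says "Uma always speaks truthfully" - this is TRUE because Uma is a knight.
- Bob (knight) says "I tell the truth" - this is TRUE because Bob is a knight.
- Uma (knight) says "We are all the same type" - this is TRUE because Quinn, Grace, Bob, and Uma are knights.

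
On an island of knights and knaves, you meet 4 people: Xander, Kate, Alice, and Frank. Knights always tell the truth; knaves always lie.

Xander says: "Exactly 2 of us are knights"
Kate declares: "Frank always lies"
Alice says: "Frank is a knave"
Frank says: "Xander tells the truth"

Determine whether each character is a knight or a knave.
Xander is a knight.
Kate is a knave.
Alice is a knave.
Frank is a knight.

Verification:
- Xander (knight) says "Exactly 2 of us are knights" - this is TRUE because there are 2 knights.
- Kate (knave) says "Frank always lies" - this is FALSE (a lie) because Frank is a knight.
- Alice (knave) says "Frank is a knave" - this is FALSE (a lie) because Frank is a knight.
- Frank (knight) says "Xander tells the truth" - this is TRUE because Xander is a knight.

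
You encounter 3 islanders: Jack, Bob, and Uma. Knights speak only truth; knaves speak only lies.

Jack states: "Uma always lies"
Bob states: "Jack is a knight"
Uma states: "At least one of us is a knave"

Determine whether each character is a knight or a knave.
Jack is a knave.
Bob is a knave.
Uma is a knight.

Verification:
- Jack (knave) says "Uma always lies" - this is FALSE (a lie) because Uma is a knight.
- Bob (knave) says "Jack is a knight" - this is FALSE (a lie) because Jack is a knave.
- Uma (knight) says "At least one of us is a knave" - this is TRUE because Jack and Bob are knaves.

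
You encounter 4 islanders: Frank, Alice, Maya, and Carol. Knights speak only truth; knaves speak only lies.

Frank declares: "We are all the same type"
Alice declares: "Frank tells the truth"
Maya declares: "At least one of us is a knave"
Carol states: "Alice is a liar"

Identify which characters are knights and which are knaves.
Frank is a knave.
Alice is a knave.
Maya is a knight.
Carol is a knight.

Verification:
- Frank (knave) says "We are all the same type" - this is FALSE (a lie) because Maya and Carol are knights and Frank and Alice are knaves.
- Alice (knave) says "Frank tells the truth" - this is FALSE (a lie) because Frank is a knave.
- Maya (knight) says "At least one of us is a knave" - this is TRUE because Frank and Alice are knaves.
- Carol (knight) says "Alice is a liar" - this is TRUE because Alice is a knave.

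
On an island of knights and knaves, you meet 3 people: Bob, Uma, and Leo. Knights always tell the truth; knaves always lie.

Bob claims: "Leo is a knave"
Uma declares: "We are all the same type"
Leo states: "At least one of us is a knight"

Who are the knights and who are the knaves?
Bob is a knave.
Uma is a knave.
Leo is a knight.

Verification:
- Bob (knave) says "Leo is a knave" - this is FALSE (a lie) because Leo is a knight.
- Uma (knave) says "We are all the same type" - this is FALSE (a lie) because Leo is a knight and Bob and Uma are knaves.
- Leo (knight) says "At least one of us is a knight" - this is TRUE because Leo is a knight.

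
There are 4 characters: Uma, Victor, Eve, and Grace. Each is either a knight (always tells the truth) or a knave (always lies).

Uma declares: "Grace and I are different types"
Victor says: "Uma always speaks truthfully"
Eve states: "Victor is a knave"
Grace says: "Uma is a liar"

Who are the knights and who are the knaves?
Uma is a knight.
Victor is a knight.
Eve is a knave.
Grace is a knave.

Verification:
- Uma (knight) says "Grace and I are different types" - this is TRUE because Uma is a knight and Grace is a knave.
- Victor (knight) says "Uma always speaks truthfully" - this is TRUE because Uma is a knight.
- Eve (knave) says "Victor is a knave" - this is FALSE (a lie) because Victor is a knight.
- Grace (knave) says "Uma is a liar" - this is FALSE (a lie) because Uma is a knight.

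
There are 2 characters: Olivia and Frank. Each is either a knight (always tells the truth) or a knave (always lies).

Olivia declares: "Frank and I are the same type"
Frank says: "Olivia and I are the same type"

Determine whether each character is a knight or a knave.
Olivia is a knight.
Frank is a knight.

Verification:
- Olivia (knight) says "Frank and I are the same type" - this is TRUE because Olivia is a knight and Frank is a knight.
- Frank (knight) says "Olivia and I are the same type" - this is TRUE because Frank is a knight and Olivia is a knight.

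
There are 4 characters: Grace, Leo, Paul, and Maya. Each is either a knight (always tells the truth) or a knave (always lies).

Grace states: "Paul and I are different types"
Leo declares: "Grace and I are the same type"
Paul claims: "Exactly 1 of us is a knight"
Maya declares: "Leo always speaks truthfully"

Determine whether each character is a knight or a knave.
Grace is a knight.
Leo is a knight.
Paul is a knave.
Maya is a knight.

Verification:
- Grace (knight) says "Paul and I are different types" - this is TRUE because Grace is a knight and Paul is a knave.
- Leo (knight) says "Grace and I are the same type" - this is TRUE because Leo is a knight and Grace is a knight.
- Paul (knave) says "Exactly 1 of us is a knight" - this is FALSE (a lie) because there are 3 knights.
- Maya (knight) says "Leo always speaks truthfully" - this is TRUE because Leo is a knight.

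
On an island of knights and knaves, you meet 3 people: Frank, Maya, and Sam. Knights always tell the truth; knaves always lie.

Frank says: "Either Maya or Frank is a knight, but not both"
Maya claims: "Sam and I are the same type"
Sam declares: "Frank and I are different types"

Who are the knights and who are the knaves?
Frank is a knave.
Maya is a knave.
Sam is a knight.

Verification:
- Frank (knave) says "Either Maya or Frank is a knight, but not both" - this is FALSE (a lie) because Maya is a knave and Frank is a knave.
- Maya (knave) says "Sam and I are the same type" - this is FALSE (a lie) because Maya is a knave and Sam is a knight.
- Sam (knight) says "Frank and I are different types" - this is TRUE because Sam is a knight and Frank is a knave.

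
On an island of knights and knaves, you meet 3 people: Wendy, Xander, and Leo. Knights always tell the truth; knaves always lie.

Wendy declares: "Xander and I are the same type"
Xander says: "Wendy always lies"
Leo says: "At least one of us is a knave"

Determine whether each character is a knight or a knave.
Wendy is a knave.
Xander is a knight.
Leo is a knight.

Verification:
- Wendy (knave) says "Xander and I are the same type" - this is FALSE (a lie) because Wendy is a knave and Xander is a knight.
- Xander (knight) says "Wendy always lies" - this is TRUE because Wendy is a knave.
- Leo (knight) says "At least one of us is a knave" - this is TRUE because Wendy is a knave.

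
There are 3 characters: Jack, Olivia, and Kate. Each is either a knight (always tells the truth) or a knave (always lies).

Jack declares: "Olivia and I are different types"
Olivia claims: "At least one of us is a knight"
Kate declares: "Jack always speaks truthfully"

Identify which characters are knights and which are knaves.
Jack is a knave.
Olivia is a knave.
Kate is a knave.

Verification:
- Jack (knave) says "Olivia and I are different types" - this is FALSE (a lie) because Jack is a knave and Olivia is a knave.
- Olivia (knave) says "At least one of us is a knight" - this is FALSE (a lie) because no one is a knight.
- Kate (knave) says "Jack always speaks truthfully" - this is FALSE (a lie) because Jack is a knave.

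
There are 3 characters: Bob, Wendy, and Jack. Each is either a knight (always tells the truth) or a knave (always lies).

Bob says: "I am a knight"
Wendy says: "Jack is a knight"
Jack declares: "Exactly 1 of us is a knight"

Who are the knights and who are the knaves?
Bob is a knave.
Wendy is a knave.
Jack is a knave.

Verification:
- Bob (knave) says "I am a knight" - this is FALSE (a lie) because Bob is a knave.
- Wendy (knave) says "Jack is a knight" - this is FALSE (a lie) because Jack is a knave.
- Jack (knave) says "Exactly 1 of us is a knight" - this is FALSE (a lie) because there are 0 knights.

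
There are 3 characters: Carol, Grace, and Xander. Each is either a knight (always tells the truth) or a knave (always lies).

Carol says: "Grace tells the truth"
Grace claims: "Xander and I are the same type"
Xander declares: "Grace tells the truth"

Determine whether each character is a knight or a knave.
Carol is a knight.
Grace is a knight.
Xander is a knight.

Verification:
- Carol (knight) says "Grace tells the truth" - this is TRUE because Grace is a knight.
- Grace (knight) says "Xander and I are the same type" - this is TRUE because Grace is a knight and Xander is a knight.
- Xander (knight) says "Grace tells the truth" - this is TRUE because Grace is a knight.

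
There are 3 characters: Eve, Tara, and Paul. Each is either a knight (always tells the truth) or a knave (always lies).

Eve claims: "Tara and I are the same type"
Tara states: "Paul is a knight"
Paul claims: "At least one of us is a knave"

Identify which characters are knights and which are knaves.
Eve is a knave.
Tara is a knight.
Paul is a knight.

Verification:
- Eve (knave) says "Tara and I are the same type" - this is FALSE (a lie) because Eve is a knave and Tara is a knight.
- Tara (knight) says "Paul is a knight" - this is TRUE because Paul is a knight.
- Paul (knight) says "At least one of us is a knave" - this is TRUE because Eve is a knave.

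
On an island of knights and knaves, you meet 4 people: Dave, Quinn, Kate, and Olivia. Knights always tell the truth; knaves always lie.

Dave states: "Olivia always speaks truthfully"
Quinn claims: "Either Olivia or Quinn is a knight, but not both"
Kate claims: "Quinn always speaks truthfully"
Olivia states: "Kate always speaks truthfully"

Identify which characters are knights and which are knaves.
Dave is a knave.
Quinn is a knave.
Kate is a knave.
Olivia is a knave.

Verification:
- Dave (knave) says "Olivia always speaks truthfully" - this is FALSE (a lie) because Olivia is a knave.
- Quinn (knave) says "Either Olivia or Quinn is a knight, but not both" - this is FALSE (a lie) because Olivia is a knave and Quinn is a knave.
- Kate (knave) says "Quinn always speaks truthfully" - this is FALSE (a lie) because Quinn is a knave.
- Olivia (knave) says "Kate always speaks truthfully" - this is FALSE (a lie) because Kate is a knave.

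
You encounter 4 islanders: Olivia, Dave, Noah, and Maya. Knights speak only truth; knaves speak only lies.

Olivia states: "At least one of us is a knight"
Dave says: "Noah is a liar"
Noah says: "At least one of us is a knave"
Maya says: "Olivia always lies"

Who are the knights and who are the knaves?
Olivia is a knight.
Dave is a knave.
Noah is a knight.
Maya is a knave.

Verification:
- Olivia (knight) says "At least one of us is a knight" - this is TRUE because Olivia and Noah are knights.
- Dave (knave) says "Noah is a liar" - this is FALSE (a lie) because Noah is a knight.
- Noah (knight) says "At least one of us is a knave" - this is TRUE because Dave and Maya are knaves.
- Maya (knave) says "Olivia always lies" - this is FALSE (a lie) because Olivia is a knight.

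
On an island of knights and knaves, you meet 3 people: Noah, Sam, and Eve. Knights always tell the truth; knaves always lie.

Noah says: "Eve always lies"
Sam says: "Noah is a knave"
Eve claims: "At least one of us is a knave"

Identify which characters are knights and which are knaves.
Noah is a knave.
Sam is a knight.
Eve is a knight.

Verification:
- Noah (knave) says "Eve always lies" - this is FALSE (a lie) because Eve is a knight.
- Sam (knight) says "Noah is a knave" - this is TRUE because Noah is a knave.
- Eve (knight) says "At least one of us is a knave" - this is TRUE because Noah is a knave.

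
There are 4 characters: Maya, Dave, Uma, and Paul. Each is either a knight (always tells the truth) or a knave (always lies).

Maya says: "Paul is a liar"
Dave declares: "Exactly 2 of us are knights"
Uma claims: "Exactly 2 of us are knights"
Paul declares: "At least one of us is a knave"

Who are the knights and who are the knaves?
Maya is a knave.
Dave is a knave.
Uma is a knave.
Paul is a knight.

Verification:
- Maya (knave) says "Paul is a liar" - this is FALSE (a lie) because Paul is a knight.
- Dave (knave) says "Exactly 2 of us are knights" - this is FALSE (a lie) because there are 1 knights.
- Uma (knave) says "Exactly 2 of us are knights" - this is FALSE (a lie) because there are 1 knights.
- Paul (knight) says "At least one of us is a knave" - this is TRUE because Maya, Dave, and Uma are knaves.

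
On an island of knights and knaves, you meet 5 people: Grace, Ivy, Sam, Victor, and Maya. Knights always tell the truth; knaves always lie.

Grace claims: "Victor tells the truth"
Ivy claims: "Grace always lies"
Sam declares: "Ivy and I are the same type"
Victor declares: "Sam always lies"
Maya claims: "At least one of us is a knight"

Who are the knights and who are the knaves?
Grace is a knave.
Ivy is a knight.
Sam is a knight.
Victor is a knave.
Maya is a knight.

Verification:
- Grace (knave) says "Victor tells the truth" - this is FALSE (a lie) because Victor is a knave.
- Ivy (knight) says "Grace always lies" - this is TRUE because Grace is a knave.
- Sam (knight) says "Ivy and I are the same type" - this is TRUE because Sam is a knight and Ivy is a knight.
- Victor (knave) says "Sam always lies" - this is FALSE (a lie) because Sam is a knight.
- Maya (knight) says "At least one of us is a knight" - this is TRUE because Ivy, Sam, and Maya are knights.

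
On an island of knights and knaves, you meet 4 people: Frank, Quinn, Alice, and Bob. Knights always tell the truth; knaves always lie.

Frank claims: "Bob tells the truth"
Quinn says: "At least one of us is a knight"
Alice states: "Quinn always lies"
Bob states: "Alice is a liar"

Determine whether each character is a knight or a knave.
Frank is a knight.
Quinn is a knight.
Alice is a knave.
Bob is a knight.

Verification:
- Frank (knight) says "Bob tells the truth" - this is TRUE because Bob is a knight.
- Quinn (knight) says "At least one of us is a knight" - this is TRUE because Frank, Quinn, and Bob are knights.
- Alice (knave) says "Quinn always lies" - this is FALSE (a lie) because Quinn is a knight.
- Bob (knight) says "Alice is a liar" - this is TRUE because Alice is a knave.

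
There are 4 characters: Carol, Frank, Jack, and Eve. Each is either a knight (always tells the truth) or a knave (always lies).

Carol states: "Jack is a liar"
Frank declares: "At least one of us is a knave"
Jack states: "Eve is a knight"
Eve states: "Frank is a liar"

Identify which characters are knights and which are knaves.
Carol is a knight.
Frank is a knight.
Jack is a knave.
Eve is a knave.

Verification:
- Carol (knight) says "Jack is a liar" - this is TRUE because Jack is a knave.
- Frank (knight) says "At least one of us is a knave" - this is TRUE because Jack and Eve are knaves.
- Jack (knave) says "Eve is a knight" - this is FALSE (a lie) because Eve is a knave.
- Eve (knave) says "Frank is a liar" - this is FALSE (a lie) because Frank is a knight.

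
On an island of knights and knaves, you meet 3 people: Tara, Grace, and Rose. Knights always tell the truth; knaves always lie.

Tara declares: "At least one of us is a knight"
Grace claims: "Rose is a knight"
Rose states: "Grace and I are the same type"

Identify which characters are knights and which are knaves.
Tara is a knight.
Grace is a knight.
Rose is a knight.

Verification:
- Tara (knight) says "At least one of us is a knight" - this is TRUE because Tara, Grace, and Rose are knights.
- Grace (knight) says "Rose is a knight" - this is TRUE because Rose is a knight.
- Rose (knight) says "Grace and I are the same type" - this is TRUE because Rose is a knight and Grace is a knight.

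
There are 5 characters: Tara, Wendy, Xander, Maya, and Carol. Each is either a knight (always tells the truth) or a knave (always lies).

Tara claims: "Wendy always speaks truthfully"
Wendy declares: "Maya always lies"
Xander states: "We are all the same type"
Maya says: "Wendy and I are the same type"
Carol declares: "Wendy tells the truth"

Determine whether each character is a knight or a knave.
Tara is a knight.
Wendy is a knight.
Xander is a knave.
Maya is a knave.
Carol is a knight.

Verification:
- Tara (knight) says "Wendy always speaks truthfully" - this is TRUE because Wendy is a knight.
- Wendy (knight) says "Maya always lies" - this is TRUE because Maya is a knave.
- Xander (knave) says "We are all the same type" - this is FALSE (a lie) because Tara, Wendy, and Carol are knights and Xander and Maya are knaves.
- Maya (knave) says "Wendy and I are the same type" - this is FALSE (a lie) because Maya is a knave and Wendy is a knight.
- Carol (knight) says "Wendy tells the truth" - this is TRUE because Wendy is a knight.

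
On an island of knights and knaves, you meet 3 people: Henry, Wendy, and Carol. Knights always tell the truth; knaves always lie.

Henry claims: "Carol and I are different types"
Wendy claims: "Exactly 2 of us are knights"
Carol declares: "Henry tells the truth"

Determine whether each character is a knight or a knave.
Henry is a knave.
Wendy is a knave.
Carol is a knave.

Verification:
- Henry (knave) says "Carol and I are different types" - this is FALSE (a lie) because Henry is a knave and Carol is a knave.
- Wendy (knave) says "Exactly 2 of us are knights" - this is FALSE (a lie) because there are 0 knights.
- Carol (knave) says "Henry tells the truth" - this is FALSE (a lie) because Henry is a knave.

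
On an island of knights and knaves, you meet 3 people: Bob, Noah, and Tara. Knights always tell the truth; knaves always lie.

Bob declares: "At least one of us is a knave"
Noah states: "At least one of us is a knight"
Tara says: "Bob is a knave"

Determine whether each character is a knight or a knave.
Bob is a knight.
Noah is a knight.
Tara is a knave.

Verification:
- Bob (knight) says "At least one of us is a knave" - this is TRUE because Tara is a knave.
- Noah (knight) says "At least one of us is a knight" - this is TRUE because Bob and Noah are knights.
- Tara (knave) says "Bob is a knave" - this is FALSE (a lie) because Bob is a knight.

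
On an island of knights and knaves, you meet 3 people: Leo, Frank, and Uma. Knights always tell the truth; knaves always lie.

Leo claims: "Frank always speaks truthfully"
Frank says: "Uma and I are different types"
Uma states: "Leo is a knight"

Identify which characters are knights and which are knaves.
Leo is a knave.
Frank is a knave.
Uma is a knave.

Verification:
- Leo (knave) says "Frank always speaks truthfully" - this is FALSE (a lie) because Frank is a knave.
- Frank (knave) says "Uma and I are different types" - this is FALSE (a lie) because Frank is a knave and Uma is a knave.
- Uma (knave) says "Leo is a knight" - this is FALSE (a lie) because Leo is a knave.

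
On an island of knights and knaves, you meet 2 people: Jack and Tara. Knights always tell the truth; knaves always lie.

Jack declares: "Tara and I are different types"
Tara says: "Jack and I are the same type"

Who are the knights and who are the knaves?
Jack is a knight.
Tara is a knave.

Verification:
- Jack (knight) says "Tara and I are different types" - this is TRUE because Jack is a knight and Tara is a knave.
- Tara (knave) says "Jack and I are the same type" - this is FALSE (a lie) because Tara is a knave and Jack is a knight.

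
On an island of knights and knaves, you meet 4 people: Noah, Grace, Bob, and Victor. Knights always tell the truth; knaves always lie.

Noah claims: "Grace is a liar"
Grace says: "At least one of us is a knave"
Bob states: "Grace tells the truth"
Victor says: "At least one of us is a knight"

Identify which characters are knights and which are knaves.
Noah is a knave.
Grace is a knight.
Bob is a knight.
Victor is a knight.

Verification:
- Noah (knave) says "Grace is a liar" - this is FALSE (a lie) because Grace is a knight.
- Grace (knight) says "At least one of us is a knave" - this is TRUE because Noah is a knave.
- Bob (knight) says "Grace tells the truth" - this is TRUE because Grace is a knight.
- Victor (knight) says "At least one of us is a knight" - this is TRUE because Grace, Bob, and Victor are knights.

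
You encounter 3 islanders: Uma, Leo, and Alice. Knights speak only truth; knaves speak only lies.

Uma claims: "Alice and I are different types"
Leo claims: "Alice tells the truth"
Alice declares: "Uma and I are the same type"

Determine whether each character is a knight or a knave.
Uma is a knight.
Leo is a knave.
Alice is a knave.

Verification:
- Uma (knight) says "Alice and I are different types" - this is TRUE because Uma is a knight and Alice is a knave.
- Leo (knave) says "Alice tells the truth" - this is FALSE (a lie) because Alice is a knave.
- Alice (knave) says "Uma and I are the same type" - this is FALSE (a lie) because Alice is a knave and Uma is a knight.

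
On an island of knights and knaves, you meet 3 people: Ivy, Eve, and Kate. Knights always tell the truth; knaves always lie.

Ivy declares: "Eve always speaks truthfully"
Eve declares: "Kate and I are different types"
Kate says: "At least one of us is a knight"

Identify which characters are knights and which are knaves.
Ivy is a knave.
Eve is a knave.
Kate is a knave.

Verification:
- Ivy (knave) says "Eve always speaks truthfully" - this is FALSE (a lie) because Eve is a knave.
- Eve (knave) says "Kate and I are different types" - this is FALSE (a lie) because Eve is a knave and Kate is a knave.
- Kate (knave) says "At least one of us is a knight" - this is FALSE (a lie) because no one is a knight.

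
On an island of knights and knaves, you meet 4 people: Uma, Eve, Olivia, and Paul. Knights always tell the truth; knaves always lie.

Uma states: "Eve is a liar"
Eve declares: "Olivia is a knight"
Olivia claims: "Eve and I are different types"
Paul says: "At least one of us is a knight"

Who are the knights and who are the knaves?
Uma is a knight.
Eve is a knave.
Olivia is a knave.
Paul is a knight.

Verification:
- Uma (knight) says "Eve is a liar" - this is TRUE because Eve is a knave.
- Eve (knave) says "Olivia is a knight" - this is FALSE (a lie) because Olivia is a knave.
- Olivia (knave) says "Eve and I are different types" - this is FALSE (a lie) because Olivia is a knave and Eve is a knave.
- Paul (knight) says "At least one of us is a knight" - this is TRUE because Uma and Paul are knights.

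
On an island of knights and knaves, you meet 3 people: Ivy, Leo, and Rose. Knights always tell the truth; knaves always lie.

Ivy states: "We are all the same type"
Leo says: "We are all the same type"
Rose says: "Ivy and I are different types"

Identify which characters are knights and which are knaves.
Ivy is a knave.
Leo is a knave.
Rose is a knight.

Verification:
- Ivy (knave) says "We are all the same type" - this is FALSE (a lie) because Rose is a knight and Ivy and Leo are knaves.
- Leo (knave) says "We are all the same type" - this is FALSE (a lie) because Rose is a knight and Ivy and Leo are knaves.
- Rose (knight) says "Ivy and I are different types" - this is TRUE because Rose is a knight and Ivy is a knave.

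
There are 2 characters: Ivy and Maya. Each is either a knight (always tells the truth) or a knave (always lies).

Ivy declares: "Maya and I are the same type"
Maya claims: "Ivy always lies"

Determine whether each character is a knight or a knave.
Ivy is a knave.
Maya is a knight.

Verification:
- Ivy (knave) says "Maya and I are the same type" - this is FALSE (a lie) because Ivy is a knave and Maya is a knight.
- Maya (knight) says "Ivy always lies" - this is TRUE because Ivy is a knave.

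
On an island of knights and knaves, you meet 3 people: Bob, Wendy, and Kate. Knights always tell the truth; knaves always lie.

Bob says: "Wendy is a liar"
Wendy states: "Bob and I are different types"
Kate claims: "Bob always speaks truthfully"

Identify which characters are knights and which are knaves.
Bob is a knave.
Wendy is a knight.
Kate is a knave.

Verification:
- Bob (knave) says "Wendy is a liar" - this is FALSE (a lie) because Wendy is a knight.
- Wendy (knight) says "Bob and I are different types" - this is TRUE because Wendy is a knight and Bob is a knave.
- Kate (knave) says "Bob always speaks truthfully" - this is FALSE (a lie) because Bob is a knave.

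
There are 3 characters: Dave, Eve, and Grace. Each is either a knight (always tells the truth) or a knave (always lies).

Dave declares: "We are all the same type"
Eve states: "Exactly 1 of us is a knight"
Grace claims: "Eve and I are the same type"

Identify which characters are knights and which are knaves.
Dave is a knave.
Eve is a knight.
Grace is a knave.

Verification:
- Dave (knave) says "We are all the same type" - this is FALSE (a lie) because Eve is a knight and Dave and Grace are knaves.
- Eve (knight) says "Exactly 1 of us is a knight" - this is TRUE because there are 1 knights.
- Grace (knave) says "Eve and I are the same type" - this is FALSE (a lie) because Grace is a knave and Eve is a knight.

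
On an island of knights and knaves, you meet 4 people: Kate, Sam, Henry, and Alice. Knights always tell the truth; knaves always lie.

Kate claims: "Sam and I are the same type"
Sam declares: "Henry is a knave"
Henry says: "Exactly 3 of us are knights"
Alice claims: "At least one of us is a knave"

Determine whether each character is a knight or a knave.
Kate is a knave.
Sam is a knight.
Henry is a knave.
Alice is a knight.

Verification:
- Kate (knave) says "Sam and I are the same type" - this is FALSE (a lie) because Kate is a knave and Sam is a knight.
- Sam (knight) says "Henry is a knave" - this is TRUE because Henry is a knave.
- Henry (knave) says "Exactly 3 of us are knights" - this is FALSE (a lie) because there are 2 knights.
- Alice (knight) says "At least one of us is a knave" - this is TRUE because Kate and Henry are knaves.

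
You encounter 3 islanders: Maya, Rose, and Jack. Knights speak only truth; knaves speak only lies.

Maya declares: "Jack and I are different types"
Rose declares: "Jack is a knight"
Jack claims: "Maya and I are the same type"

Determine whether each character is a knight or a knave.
Maya is a knight.
Rose is a knave.
Jack is a knave.

Verification:
- Maya (knight) says "Jack and I are different types" - this is TRUE because Maya is a knight and Jack is a knave.
- Rose (knave) says "Jack is a knight" - this is FALSE (a lie) because Jack is a knave.
- Jack (knave) says "Maya and I are the same type" - this is FALSE (a lie) because Jack is a knave and Maya is a knight.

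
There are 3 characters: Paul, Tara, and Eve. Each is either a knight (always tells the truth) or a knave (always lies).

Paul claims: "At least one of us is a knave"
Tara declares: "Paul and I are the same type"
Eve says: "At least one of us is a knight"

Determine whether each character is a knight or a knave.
Paul is a knight.
Tara is a knave.
Eve is a knight.

Verification:
- Paul (knight) says "At least one of us is a knave" - this is TRUE because Tara is a knave.
- Tara (knave) says "Paul and I are the same type" - this is FALSE (a lie) because Tara is a knave and Paul is a knight.
- Eve (knight) says "At least one of us is a knight" - this is TRUE because Paul and Eve are knights.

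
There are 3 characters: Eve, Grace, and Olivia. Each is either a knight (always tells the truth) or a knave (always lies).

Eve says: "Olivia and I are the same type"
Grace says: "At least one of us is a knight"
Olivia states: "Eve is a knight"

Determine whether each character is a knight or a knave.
Eve is a knight.
Grace is a knight.
Olivia is a knight.

Verification:
- Eve (knight) says "Olivia and I are the same type" - this is TRUE because Eve is a knight and Olivia is a knight.
- Grace (knight) says "At least one of us is a knight" - this is TRUE because Eve, Grace, and Olivia are knights.
- Olivia (knight) says "Eve is a knight" - this is TRUE because Eve is a knight.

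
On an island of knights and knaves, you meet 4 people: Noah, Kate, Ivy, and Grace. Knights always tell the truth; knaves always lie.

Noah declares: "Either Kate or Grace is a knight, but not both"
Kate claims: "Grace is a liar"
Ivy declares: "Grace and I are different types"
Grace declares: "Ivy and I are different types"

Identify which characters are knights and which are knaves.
Noah is a knight.
Kate is a knight.
Ivy is a knave.
Grace is a knave.

Verification:
- Noah (knight) says "Either Kate or Grace is a knight, but not both" - this is TRUE because Kate is a knight and Grace is a knave.
- Kate (knight) says "Grace is a liar" - this is TRUE because Grace is a knave.
- Ivy (knave) says "Grace and I are different types" - this is FALSE (a lie) because Ivy is a knave and Grace is a knave.
- Grace (knave) says "Ivy and I are different types" - this is FALSE (a lie) because Grace is a knave and Ivy is a knave.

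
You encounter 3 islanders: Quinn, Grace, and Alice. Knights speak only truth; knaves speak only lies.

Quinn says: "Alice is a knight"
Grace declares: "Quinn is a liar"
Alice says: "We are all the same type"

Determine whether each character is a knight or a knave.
Quinn is a knave.
Grace is a knight.
Alice is a knave.

Verification:
- Quinn (knave) says "Alice is a knight" - this is FALSE (a lie) because Alice is a knave.
- Grace (knight) says "Quinn is a liar" - this is TRUE because Quinn is a knave.
- Alice (knave) says "We are all the same type" - this is FALSE (a lie) because Grace is a knight and Quinn and Alice are knaves.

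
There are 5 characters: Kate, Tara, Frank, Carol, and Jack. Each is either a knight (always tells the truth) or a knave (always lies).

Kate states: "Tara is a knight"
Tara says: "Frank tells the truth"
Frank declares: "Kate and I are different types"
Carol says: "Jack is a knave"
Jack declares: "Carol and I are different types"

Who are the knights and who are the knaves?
Kate is a knave.
Tara is a knave.
Frank is a knave.
Carol is a knave.
Jack is a knight.

Verification:
- Kate (knave) says "Tara is a knight" - this is FALSE (a lie) because Tara is a knave.
- Tara (knave) says "Frank tells the truth" - this is FALSE (a lie) because Frank is a knave.
- Frank (knave) says "Kate and I are different types" - this is FALSE (a lie) because Frank is a knave and Kate is a knave.
- Carol (knave) says "Jack is a knave" - this is FALSE (a lie) because Jack is a knight.
- Jack (knight) says "Carol and I are different types" - this is TRUE because Jack is a knight and Carol is a knave.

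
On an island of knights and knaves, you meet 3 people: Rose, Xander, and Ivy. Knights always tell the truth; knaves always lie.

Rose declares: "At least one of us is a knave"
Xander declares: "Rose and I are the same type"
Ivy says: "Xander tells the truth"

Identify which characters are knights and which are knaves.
Rose is a knight.
Xander is a knave.
Ivy is a knave.

Verification:
- Rose (knight) says "At least one of us is a knave" - this is TRUE because Xander and Ivy are knaves.
- Xander (knave) says "Rose and I are the same type" - this is FALSE (a lie) because Xander is a knave and Rose is a knight.
- Ivy (knave) says "Xander tells the truth" - this is FALSE (a lie) because Xander is a knave.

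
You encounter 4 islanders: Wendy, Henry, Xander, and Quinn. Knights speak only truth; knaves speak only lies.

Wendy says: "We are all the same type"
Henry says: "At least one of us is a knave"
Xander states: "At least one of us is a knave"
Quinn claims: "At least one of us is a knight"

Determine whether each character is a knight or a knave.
Wendy is a knave.
Henry is a knight.
Xander is a knight.
Quinn is a knight.

Verification:
- Wendy (knave) says "We are all the same type" - this is FALSE (a lie) because Henry, Xander, and Quinn are knights and Wendy is a knave.
- Henry (knight) says "At least one of us is a knave" - this is TRUE because Wendy is a knave.
- Xander (knight) says "At least one of us is a knave" - this is TRUE because Wendy is a knave.
- Quinn (knight) says "At least one of us is a knight" - this is TRUE because Henry, Xander, and Quinn are knights.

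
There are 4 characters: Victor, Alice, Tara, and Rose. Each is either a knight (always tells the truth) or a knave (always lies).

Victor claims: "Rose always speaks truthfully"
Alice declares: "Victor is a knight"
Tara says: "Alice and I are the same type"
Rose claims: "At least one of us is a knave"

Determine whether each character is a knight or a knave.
Victor is a knight.
Alice is a knight.
Tara is a knave.
Rose is a knight.

Verification:
- Victor (knight) says "Rose always speaks truthfully" - this is TRUE because Rose is a knight.
- Alice (knight) says "Victor is a knight" - this is TRUE because Victor is a knight.
- Tara (knave) says "Alice and I are the same type" - this is FALSE (a lie) because Tara is a knave and Alice is a knight.
- Rose (knight) says "At least one of us is a knave" - this is TRUE because Tara is a knave.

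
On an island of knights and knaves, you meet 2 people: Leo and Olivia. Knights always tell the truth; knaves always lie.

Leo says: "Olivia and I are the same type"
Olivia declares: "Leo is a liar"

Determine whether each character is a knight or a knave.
Leo is a knave.
Olivia is a knight.

Verification:
- Leo (knave) says "Olivia and I are the same type" - this is FALSE (a lie) because Leo is a knave and Olivia is a knight.
- Olivia (knight) says "Leo is a liar" - this is TRUE because Leo is a knave.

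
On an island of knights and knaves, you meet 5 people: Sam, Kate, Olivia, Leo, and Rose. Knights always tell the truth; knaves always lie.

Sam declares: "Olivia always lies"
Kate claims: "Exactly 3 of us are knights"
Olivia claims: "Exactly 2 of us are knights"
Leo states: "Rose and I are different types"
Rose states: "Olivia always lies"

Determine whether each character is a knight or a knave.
Sam is a knave.
Kate is a knave.
Olivia is a knight.
Leo is a knight.
Rose is a knave.

Verification:
- Sam (knave) says "Olivia always lies" - this is FALSE (a lie) because Olivia is a knight.
- Kate (knave) says "Exactly 3 of us are knights" - this is FALSE (a lie) because there are 2 knights.
- Olivia (knight) says "Exactly 2 of us are knights" - this is TRUE because there are 2 knights.
- Leo (knight) says "Rose and I are different types" - this is TRUE because Leo is a knight and Rose is a knave.
- Rose (knave) says "Olivia always lies" - this is FALSE (a lie) because Olivia is a knight.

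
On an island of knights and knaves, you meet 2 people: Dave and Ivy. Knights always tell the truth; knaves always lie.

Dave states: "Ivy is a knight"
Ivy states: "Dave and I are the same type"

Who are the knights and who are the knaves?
Dave is a knight.
Ivy is a knight.

Verification:
- Dave (knight) says "Ivy is a knight" - this is TRUE because Ivy is a knight.
- Ivy (knight) says "Dave and I are the same type" - this is TRUE because Ivy is a knight and Dave is a knight.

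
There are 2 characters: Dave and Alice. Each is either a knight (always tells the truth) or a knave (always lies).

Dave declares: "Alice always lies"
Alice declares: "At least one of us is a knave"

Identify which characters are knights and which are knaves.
Dave is a knave.
Alice is a knight.

Verification:
- Dave (knave) says "Alice always lies" - this is FALSE (a lie) because Alice is a knight.
- Alice (knight) says "At least one of us is a knave" - this is TRUE because Dave is a knave.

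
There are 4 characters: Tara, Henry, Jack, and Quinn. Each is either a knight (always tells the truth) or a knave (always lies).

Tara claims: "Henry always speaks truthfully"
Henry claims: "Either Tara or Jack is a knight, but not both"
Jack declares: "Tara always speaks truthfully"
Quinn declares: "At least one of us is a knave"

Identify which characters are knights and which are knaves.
Tara is a knave.
Henry is a knave.
Jack is a knave.
Quinn is a knight.

Verification:
- Tara (knave) says "Henry always speaks truthfully" - this is FALSE (a lie) because Henry is a knave.
- Henry (knave) says "Either Tara or Jack is a knight, but not both" - this is FALSE (a lie) because Tara is a knave and Jack is a knave.
- Jack (knave) says "Tara always speaks truthfully" - this is FALSE (a lie) because Tara is a knave.
- Quinn (knight) says "At least one of us is a knave" - this is TRUE because Tara, Henry, and Jack are knaves.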